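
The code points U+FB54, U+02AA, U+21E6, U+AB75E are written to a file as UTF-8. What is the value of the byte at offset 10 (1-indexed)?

0xAB

1-indexed offset 10 is 0-indexed offset 9.
U+FB54 → 3-byte form EF AD 94 at offsets 0–2.
U+02AA → 2-byte form CA AA at offsets 3–4.
U+21E6 → 3-byte form E2 87 A6 at offsets 5–7.
U+AB75E → 4-byte form F2 AB 9D 9E at offsets 8–11.
Offset 9 falls in char 4's range; it's byte 2 of F2 AB 9D 9E = 0xAB.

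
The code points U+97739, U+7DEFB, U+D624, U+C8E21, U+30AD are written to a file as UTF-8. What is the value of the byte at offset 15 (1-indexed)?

1-indexed offset 15 is 0-indexed offset 14.
U+97739 → 4-byte form F2 97 9C B9 at offsets 0–3.
U+7DEFB → 4-byte form F1 BD BB BB at offsets 4–7.
U+D624 → 3-byte form ED 98 A4 at offsets 8–10.
U+C8E21 → 4-byte form F3 88 B8 A1 at offsets 11–14.
Offset 14 falls in char 4's range; it's byte 4 of F3 88 B8 A1 = 0xA1.

0xA1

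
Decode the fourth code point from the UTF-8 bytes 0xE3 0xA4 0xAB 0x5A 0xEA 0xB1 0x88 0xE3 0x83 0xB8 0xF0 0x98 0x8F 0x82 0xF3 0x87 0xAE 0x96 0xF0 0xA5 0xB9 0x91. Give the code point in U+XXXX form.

U+30F8

Offset 0: leading byte 0xE3 = 11100011 → 3-byte char #1 = E3 A4 AB.
Offset 3: leading byte 0x5A = 01011010 → 1-byte char #2 = 5A.
Offset 4: leading byte 0xEA = 11101010 → 3-byte char #3 = EA B1 88.
Offset 7: leading byte 0xE3 = 11100011 → 3-byte char #4 = E3 83 B8.
Leading byte 0xE3 = 11100011 matches 1110xxxx → 3-byte sequence.
Byte 1: 0xE3 = 11100011, payload 0011 (4 bits).
Byte 2: 0x83 = 10000011 (10xxxxxx ✓), payload 000011.
Byte 3: 0xB8 = 10111000 (10xxxxxx ✓), payload 111000.
Concatenate: 0011000011111000 = 0x30F8 (16 bits → U+30F8).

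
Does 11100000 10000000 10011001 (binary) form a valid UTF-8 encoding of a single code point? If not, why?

invalid (overlong encoding)

Leading byte 0xE0 = 11100000 → 3-byte form.
Continuation bytes all match 10xxxxxx. Payload decodes to 0x19.
But 0x19 < 0x800, the minimum for a 3-byte sequence — this is an overlong encoding.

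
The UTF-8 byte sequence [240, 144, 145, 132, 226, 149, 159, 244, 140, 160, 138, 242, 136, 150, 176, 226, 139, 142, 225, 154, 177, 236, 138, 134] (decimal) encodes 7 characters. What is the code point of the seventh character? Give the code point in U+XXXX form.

U+C286

Offset 0: leading byte 0xF0 = 11110000 → 4-byte char #1 = F0 90 91 84.
Offset 4: leading byte 0xE2 = 11100010 → 3-byte char #2 = E2 95 9F.
Offset 7: leading byte 0xF4 = 11110100 → 4-byte char #3 = F4 8C A0 8A.
Offset 11: leading byte 0xF2 = 11110010 → 4-byte char #4 = F2 88 96 B0.
Offset 15: leading byte 0xE2 = 11100010 → 3-byte char #5 = E2 8B 8E.
Offset 18: leading byte 0xE1 = 11100001 → 3-byte char #6 = E1 9A B1.
Offset 21: leading byte 0xEC = 11101100 → 3-byte char #7 = EC 8A 86.
Leading byte 0xEC = 11101100 matches 1110xxxx → 3-byte sequence.
Byte 1: 0xEC = 11101100, payload 1100 (4 bits).
Byte 2: 0x8A = 10001010 (10xxxxxx ✓), payload 001010.
Byte 3: 0x86 = 10000110 (10xxxxxx ✓), payload 000110.
Concatenate: 1100001010000110 = 0xC286 (16 bits → U+C286).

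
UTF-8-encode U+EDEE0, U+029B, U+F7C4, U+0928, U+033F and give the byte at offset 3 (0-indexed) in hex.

0xA0

U+EDEE0 → 4-byte form F3 AD BB A0 at offsets 0–3.
Offset 3 falls in char 1's range; it's byte 4 of F3 AD BB A0 = 0xA0.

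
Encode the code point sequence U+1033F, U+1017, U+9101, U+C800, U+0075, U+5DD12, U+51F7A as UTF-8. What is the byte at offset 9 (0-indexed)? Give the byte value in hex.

0x81

U+1033F → 4-byte form F0 90 8C BF at offsets 0–3.
U+1017 → 3-byte form E1 80 97 at offsets 4–6.
U+9101 → 3-byte form E9 84 81 at offsets 7–9.
Offset 9 falls in char 3's range; it's byte 3 of E9 84 81 = 0x81.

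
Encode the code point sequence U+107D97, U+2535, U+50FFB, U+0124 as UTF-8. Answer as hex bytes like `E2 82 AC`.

F4 87 B6 97 E2 94 B5 F1 90 BF BB C4 A4

U+107D97: 4-byte form → F4 87 B6 97.
U+2535: 3-byte form → E2 94 B5.
U+50FFB: 4-byte form → F1 90 BF BB.
U+0124: 2-byte form → C4 A4.
Concatenated (13 bytes): F4 87 B6 97 E2 94 B5 F1 90 BF BB C4 A4.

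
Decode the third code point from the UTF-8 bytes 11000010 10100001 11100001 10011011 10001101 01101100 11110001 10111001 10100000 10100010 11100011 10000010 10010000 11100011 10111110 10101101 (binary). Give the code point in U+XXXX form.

Offset 0: leading byte 0xC2 = 11000010 → 2-byte char #1 = C2 A1.
Offset 2: leading byte 0xE1 = 11100001 → 3-byte char #2 = E1 9B 8D.
Offset 5: leading byte 0x6C = 01101100 → 1-byte char #3 = 6C.
Leading byte 0x6C = 01101100 matches 0xxxxxxx → 1-byte sequence.
Byte 1: 0x6C = 01101100, payload 1101100 (7 bits).
Concatenate: 1101100 = 0x6C (7 bits → U+006C).

U+006C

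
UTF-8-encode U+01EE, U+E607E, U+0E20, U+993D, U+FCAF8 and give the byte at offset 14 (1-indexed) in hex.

1-indexed offset 14 is 0-indexed offset 13.
U+01EE → 2-byte form C7 AE at offsets 0–1.
U+E607E → 4-byte form F3 A6 81 BE at offsets 2–5.
U+0E20 → 3-byte form E0 B8 A0 at offsets 6–8.
U+993D → 3-byte form E9 A4 BD at offsets 9–11.
U+FCAF8 → 4-byte form F3 BC AB B8 at offsets 12–15.
Offset 13 falls in char 5's range; it's byte 2 of F3 BC AB B8 = 0xBC.

0xBC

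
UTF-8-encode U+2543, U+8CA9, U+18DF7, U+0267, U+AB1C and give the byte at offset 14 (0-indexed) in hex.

U+2543 → 3-byte form E2 95 83 at offsets 0–2.
U+8CA9 → 3-byte form E8 B2 A9 at offsets 3–5.
U+18DF7 → 4-byte form F0 98 B7 B7 at offsets 6–9.
U+0267 → 2-byte form C9 A7 at offsets 10–11.
U+AB1C → 3-byte form EA AC 9C at offsets 12–14.
Offset 14 falls in char 5's range; it's byte 3 of EA AC 9C = 0x9C.

0x9C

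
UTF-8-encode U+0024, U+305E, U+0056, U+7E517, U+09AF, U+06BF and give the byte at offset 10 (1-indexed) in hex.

0xE0

1-indexed offset 10 is 0-indexed offset 9.
U+0024 → 1-byte form 24 at offsets 0–0.
U+305E → 3-byte form E3 81 9E at offsets 1–3.
U+0056 → 1-byte form 56 at offsets 4–4.
U+7E517 → 4-byte form F1 BE 94 97 at offsets 5–8.
U+09AF → 3-byte form E0 A6 AF at offsets 9–11.
Offset 9 falls in char 5's range; it's byte 1 of E0 A6 AF = 0xE0.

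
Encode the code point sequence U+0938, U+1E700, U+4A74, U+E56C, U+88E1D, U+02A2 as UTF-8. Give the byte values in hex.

U+0938: 3-byte form → E0 A4 B8.
U+1E700: 4-byte form → F0 9E 9C 80.
U+4A74: 3-byte form → E4 A9 B4.
U+E56C: 3-byte form → EE 95 AC.
U+88E1D: 4-byte form → F2 88 B8 9D.
U+02A2: 2-byte form → CA A2.
Concatenated (19 bytes): E0 A4 B8 F0 9E 9C 80 E4 A9 B4 EE 95 AC F2 88 B8 9D CA A2.

E0 A4 B8 F0 9E 9C 80 E4 A9 B4 EE 95 AC F2 88 B8 9D CA A2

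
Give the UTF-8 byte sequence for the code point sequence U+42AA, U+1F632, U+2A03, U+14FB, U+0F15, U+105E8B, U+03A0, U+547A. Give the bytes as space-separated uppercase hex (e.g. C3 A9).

E4 8A AA F0 9F 98 B2 E2 A8 83 E1 93 BB E0 BC 95 F4 85 BA 8B CE A0 E5 91 BA

U+42AA: 3-byte form → E4 8A AA.
U+1F632: 4-byte form → F0 9F 98 B2.
U+2A03: 3-byte form → E2 A8 83.
U+14FB: 3-byte form → E1 93 BB.
U+0F15: 3-byte form → E0 BC 95.
U+105E8B: 4-byte form → F4 85 BA 8B.
U+03A0: 2-byte form → CE A0.
U+547A: 3-byte form → E5 91 BA.
Concatenated (25 bytes): E4 8A AA F0 9F 98 B2 E2 A8 83 E1 93 BB E0 BC 95 F4 85 BA 8B CE A0 E5 91 BA.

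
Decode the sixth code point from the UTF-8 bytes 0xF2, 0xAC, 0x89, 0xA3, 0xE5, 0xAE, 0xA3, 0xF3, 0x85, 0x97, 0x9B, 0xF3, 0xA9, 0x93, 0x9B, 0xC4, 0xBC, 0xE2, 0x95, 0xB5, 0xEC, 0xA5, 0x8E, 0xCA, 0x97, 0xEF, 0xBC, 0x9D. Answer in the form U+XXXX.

Offset 0: leading byte 0xF2 = 11110010 → 4-byte char #1 = F2 AC 89 A3.
Offset 4: leading byte 0xE5 = 11100101 → 3-byte char #2 = E5 AE A3.
Offset 7: leading byte 0xF3 = 11110011 → 4-byte char #3 = F3 85 97 9B.
Offset 11: leading byte 0xF3 = 11110011 → 4-byte char #4 = F3 A9 93 9B.
Offset 15: leading byte 0xC4 = 11000100 → 2-byte char #5 = C4 BC.
Offset 17: leading byte 0xE2 = 11100010 → 3-byte char #6 = E2 95 B5.
Leading byte 0xE2 = 11100010 matches 1110xxxx → 3-byte sequence.
Byte 1: 0xE2 = 11100010, payload 0010 (4 bits).
Byte 2: 0x95 = 10010101 (10xxxxxx ✓), payload 010101.
Byte 3: 0xB5 = 10110101 (10xxxxxx ✓), payload 110101.
Concatenate: 0010010101110101 = 0x2575 (16 bits → U+2575).

U+2575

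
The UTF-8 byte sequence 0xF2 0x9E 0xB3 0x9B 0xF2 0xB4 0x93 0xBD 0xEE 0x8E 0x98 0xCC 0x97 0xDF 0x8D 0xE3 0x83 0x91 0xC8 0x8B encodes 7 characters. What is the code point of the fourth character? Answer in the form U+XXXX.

Offset 0: leading byte 0xF2 = 11110010 → 4-byte char #1 = F2 9E B3 9B.
Offset 4: leading byte 0xF2 = 11110010 → 4-byte char #2 = F2 B4 93 BD.
Offset 8: leading byte 0xEE = 11101110 → 3-byte char #3 = EE 8E 98.
Offset 11: leading byte 0xCC = 11001100 → 2-byte char #4 = CC 97.
Leading byte 0xCC = 11001100 matches 110xxxxx → 2-byte sequence.
Byte 1: 0xCC = 11001100, payload 01100 (5 bits).
Byte 2: 0x97 = 10010111 (10xxxxxx ✓), payload 010111.
Concatenate: 01100010111 = 0x317 (11 bits → U+0317).

U+0317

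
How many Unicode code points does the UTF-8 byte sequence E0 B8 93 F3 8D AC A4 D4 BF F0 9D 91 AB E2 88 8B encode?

Byte at offset 0: 0xE0 = 11100000 → 3-byte char (#1). Advance 3.
Byte at offset 3: 0xF3 = 11110011 → 4-byte char (#2). Advance 4.
Byte at offset 7: 0xD4 = 11010100 → 2-byte char (#3). Advance 2.
Byte at offset 9: 0xF0 = 11110000 → 4-byte char (#4). Advance 4.
Byte at offset 13: 0xE2 = 11100010 → 3-byte char (#5). Advance 3.
Reached end at offset 16 after 5 code points.

5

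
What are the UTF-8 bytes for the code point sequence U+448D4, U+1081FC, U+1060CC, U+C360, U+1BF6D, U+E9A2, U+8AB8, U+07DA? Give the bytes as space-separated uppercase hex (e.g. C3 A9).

F1 84 A3 94 F4 88 87 BC F4 86 83 8C EC 8D A0 F0 9B BD AD EE A6 A2 E8 AA B8 DF 9A

U+448D4: 4-byte form → F1 84 A3 94.
U+1081FC: 4-byte form → F4 88 87 BC.
U+1060CC: 4-byte form → F4 86 83 8C.
U+C360: 3-byte form → EC 8D A0.
U+1BF6D: 4-byte form → F0 9B BD AD.
U+E9A2: 3-byte form → EE A6 A2.
U+8AB8: 3-byte form → E8 AA B8.
U+07DA: 2-byte form → DF 9A.
Concatenated (27 bytes): F1 84 A3 94 F4 88 87 BC F4 86 83 8C EC 8D A0 F0 9B BD AD EE A6 A2 E8 AA B8 DF 9A.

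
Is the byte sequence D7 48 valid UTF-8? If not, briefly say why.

invalid (non-continuation byte where continuation expected)

Leading byte 0xD7 = 11010111 → 2-byte form.
Byte 2 is 0x48 = 01001000, which is not 10xxxxxx — expected a continuation byte.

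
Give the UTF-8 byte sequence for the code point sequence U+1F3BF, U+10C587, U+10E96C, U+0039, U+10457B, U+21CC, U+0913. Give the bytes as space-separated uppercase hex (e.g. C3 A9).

U+1F3BF: 4-byte form → F0 9F 8E BF.
U+10C587: 4-byte form → F4 8C 96 87.
U+10E96C: 4-byte form → F4 8E A5 AC.
U+0039: 1-byte form → 39.
U+10457B: 4-byte form → F4 84 95 BB.
U+21CC: 3-byte form → E2 87 8C.
U+0913: 3-byte form → E0 A4 93.
Concatenated (23 bytes): F0 9F 8E BF F4 8C 96 87 F4 8E A5 AC 39 F4 84 95 BB E2 87 8C E0 A4 93.

F0 9F 8E BF F4 8C 96 87 F4 8E A5 AC 39 F4 84 95 BB E2 87 8C E0 A4 93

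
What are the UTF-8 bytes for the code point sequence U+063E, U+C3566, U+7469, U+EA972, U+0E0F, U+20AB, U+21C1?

D8 BE F3 83 95 A6 E7 91 A9 F3 AA A5 B2 E0 B8 8F E2 82 AB E2 87 81

U+063E: 2-byte form → D8 BE.
U+C3566: 4-byte form → F3 83 95 A6.
U+7469: 3-byte form → E7 91 A9.
U+EA972: 4-byte form → F3 AA A5 B2.
U+0E0F: 3-byte form → E0 B8 8F.
U+20AB: 3-byte form → E2 82 AB.
U+21C1: 3-byte form → E2 87 81.
Concatenated (22 bytes): D8 BE F3 83 95 A6 E7 91 A9 F3 AA A5 B2 E0 B8 8F E2 82 AB E2 87 81.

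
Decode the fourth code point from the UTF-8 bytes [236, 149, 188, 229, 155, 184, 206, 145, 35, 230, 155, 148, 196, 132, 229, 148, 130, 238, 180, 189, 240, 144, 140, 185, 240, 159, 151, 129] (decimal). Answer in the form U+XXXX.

Offset 0: leading byte 0xEC = 11101100 → 3-byte char #1 = EC 95 BC.
Offset 3: leading byte 0xE5 = 11100101 → 3-byte char #2 = E5 9B B8.
Offset 6: leading byte 0xCE = 11001110 → 2-byte char #3 = CE 91.
Offset 8: leading byte 0x23 = 00100011 → 1-byte char #4 = 23.
Leading byte 0x23 = 00100011 matches 0xxxxxxx → 1-byte sequence.
Byte 1: 0x23 = 00100011, payload 0100011 (7 bits).
Concatenate: 0100011 = 0x23 (7 bits → U+0023).

U+0023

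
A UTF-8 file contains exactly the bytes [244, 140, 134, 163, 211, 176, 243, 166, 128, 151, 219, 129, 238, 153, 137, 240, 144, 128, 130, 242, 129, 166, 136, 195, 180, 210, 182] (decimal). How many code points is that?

9

Byte at offset 0: 0xF4 = 11110100 → 4-byte char (#1). Advance 4.
Byte at offset 4: 0xD3 = 11010011 → 2-byte char (#2). Advance 2.
Byte at offset 6: 0xF3 = 11110011 → 4-byte char (#3). Advance 4.
Byte at offset 10: 0xDB = 11011011 → 2-byte char (#4). Advance 2.
Byte at offset 12: 0xEE = 11101110 → 3-byte char (#5). Advance 3.
Byte at offset 15: 0xF0 = 11110000 → 4-byte char (#6). Advance 4.
Byte at offset 19: 0xF2 = 11110010 → 4-byte char (#7). Advance 4.
Byte at offset 23: 0xC3 = 11000011 → 2-byte char (#8). Advance 2.
Byte at offset 25: 0xD2 = 11010010 → 2-byte char (#9). Advance 2.
Reached end at offset 27 after 9 code points.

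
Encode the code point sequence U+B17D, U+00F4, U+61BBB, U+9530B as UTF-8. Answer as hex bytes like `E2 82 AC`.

EB 85 BD C3 B4 F1 A1 AE BB F2 95 8C 8B

U+B17D: 3-byte form → EB 85 BD.
U+00F4: 2-byte form → C3 B4.
U+61BBB: 4-byte form → F1 A1 AE BB.
U+9530B: 4-byte form → F2 95 8C 8B.
Concatenated (13 bytes): EB 85 BD C3 B4 F1 A1 AE BB F2 95 8C 8B.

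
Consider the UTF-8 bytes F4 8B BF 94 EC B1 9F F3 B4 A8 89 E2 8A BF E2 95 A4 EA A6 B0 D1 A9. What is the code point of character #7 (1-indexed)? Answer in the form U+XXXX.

Offset 0: leading byte 0xF4 = 11110100 → 4-byte char #1 = F4 8B BF 94.
Offset 4: leading byte 0xEC = 11101100 → 3-byte char #2 = EC B1 9F.
Offset 7: leading byte 0xF3 = 11110011 → 4-byte char #3 = F3 B4 A8 89.
Offset 11: leading byte 0xE2 = 11100010 → 3-byte char #4 = E2 8A BF.
Offset 14: leading byte 0xE2 = 11100010 → 3-byte char #5 = E2 95 A4.
Offset 17: leading byte 0xEA = 11101010 → 3-byte char #6 = EA A6 B0.
Offset 20: leading byte 0xD1 = 11010001 → 2-byte char #7 = D1 A9.
Leading byte 0xD1 = 11010001 matches 110xxxxx → 2-byte sequence.
Byte 1: 0xD1 = 11010001, payload 10001 (5 bits).
Byte 2: 0xA9 = 10101001 (10xxxxxx ✓), payload 101001.
Concatenate: 10001101001 = 0x469 (11 bits → U+0469).

U+0469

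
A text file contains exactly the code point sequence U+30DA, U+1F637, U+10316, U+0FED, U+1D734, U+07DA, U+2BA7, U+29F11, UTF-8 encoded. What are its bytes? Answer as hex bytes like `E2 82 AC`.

U+30DA: 3-byte form → E3 83 9A.
U+1F637: 4-byte form → F0 9F 98 B7.
U+10316: 4-byte form → F0 90 8C 96.
U+0FED: 3-byte form → E0 BF AD.
U+1D734: 4-byte form → F0 9D 9C B4.
U+07DA: 2-byte form → DF 9A.
U+2BA7: 3-byte form → E2 AE A7.
U+29F11: 4-byte form → F0 A9 BC 91.
Concatenated (27 bytes): E3 83 9A F0 9F 98 B7 F0 90 8C 96 E0 BF AD F0 9D 9C B4 DF 9A E2 AE A7 F0 A9 BC 91.

E3 83 9A F0 9F 98 B7 F0 90 8C 96 E0 BF AD F0 9D 9C B4 DF 9A E2 AE A7 F0 A9 BC 91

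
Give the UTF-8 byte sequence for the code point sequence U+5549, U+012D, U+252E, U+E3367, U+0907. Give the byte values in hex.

E5 95 89 C4 AD E2 94 AE F3 A3 8D A7 E0 A4 87

U+5549: 3-byte form → E5 95 89.
U+012D: 2-byte form → C4 AD.
U+252E: 3-byte form → E2 94 AE.
U+E3367: 4-byte form → F3 A3 8D A7.
U+0907: 3-byte form → E0 A4 87.
Concatenated (15 bytes): E5 95 89 C4 AD E2 94 AE F3 A3 8D A7 E0 A4 87.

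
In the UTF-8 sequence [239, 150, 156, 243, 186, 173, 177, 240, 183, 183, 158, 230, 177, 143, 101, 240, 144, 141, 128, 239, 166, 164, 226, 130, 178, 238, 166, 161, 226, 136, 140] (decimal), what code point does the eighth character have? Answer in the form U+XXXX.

Offset 0: leading byte 0xEF = 11101111 → 3-byte char #1 = EF 96 9C.
Offset 3: leading byte 0xF3 = 11110011 → 4-byte char #2 = F3 BA AD B1.
Offset 7: leading byte 0xF0 = 11110000 → 4-byte char #3 = F0 B7 B7 9E.
Offset 11: leading byte 0xE6 = 11100110 → 3-byte char #4 = E6 B1 8F.
Offset 14: leading byte 0x65 = 01100101 → 1-byte char #5 = 65.
Offset 15: leading byte 0xF0 = 11110000 → 4-byte char #6 = F0 90 8D 80.
Offset 19: leading byte 0xEF = 11101111 → 3-byte char #7 = EF A6 A4.
Offset 22: leading byte 0xE2 = 11100010 → 3-byte char #8 = E2 82 B2.
Leading byte 0xE2 = 11100010 matches 1110xxxx → 3-byte sequence.
Byte 1: 0xE2 = 11100010, payload 0010 (4 bits).
Byte 2: 0x82 = 10000010 (10xxxxxx ✓), payload 000010.
Byte 3: 0xB2 = 10110010 (10xxxxxx ✓), payload 110010.
Concatenate: 0010000010110010 = 0x20B2 (16 bits → U+20B2).

U+20B2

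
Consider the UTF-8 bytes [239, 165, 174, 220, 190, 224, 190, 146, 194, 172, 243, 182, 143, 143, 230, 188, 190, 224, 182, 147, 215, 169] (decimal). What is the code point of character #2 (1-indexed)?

Offset 0: leading byte 0xEF = 11101111 → 3-byte char #1 = EF A5 AE.
Offset 3: leading byte 0xDC = 11011100 → 2-byte char #2 = DC BE.
Leading byte 0xDC = 11011100 matches 110xxxxx → 2-byte sequence.
Byte 1: 0xDC = 11011100, payload 11100 (5 bits).
Byte 2: 0xBE = 10111110 (10xxxxxx ✓), payload 111110.
Concatenate: 11100111110 = 0x73E (11 bits → U+073E).

U+073E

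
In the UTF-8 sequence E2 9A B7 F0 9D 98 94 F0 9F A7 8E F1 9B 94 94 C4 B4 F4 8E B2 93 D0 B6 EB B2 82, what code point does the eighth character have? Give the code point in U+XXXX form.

U+BC82

Offset 0: leading byte 0xE2 = 11100010 → 3-byte char #1 = E2 9A B7.
Offset 3: leading byte 0xF0 = 11110000 → 4-byte char #2 = F0 9D 98 94.
Offset 7: leading byte 0xF0 = 11110000 → 4-byte char #3 = F0 9F A7 8E.
Offset 11: leading byte 0xF1 = 11110001 → 4-byte char #4 = F1 9B 94 94.
Offset 15: leading byte 0xC4 = 11000100 → 2-byte char #5 = C4 B4.
Offset 17: leading byte 0xF4 = 11110100 → 4-byte char #6 = F4 8E B2 93.
Offset 21: leading byte 0xD0 = 11010000 → 2-byte char #7 = D0 B6.
Offset 23: leading byte 0xEB = 11101011 → 3-byte char #8 = EB B2 82.
Leading byte 0xEB = 11101011 matches 1110xxxx → 3-byte sequence.
Byte 1: 0xEB = 11101011, payload 1011 (4 bits).
Byte 2: 0xB2 = 10110010 (10xxxxxx ✓), payload 110010.
Byte 3: 0x82 = 10000010 (10xxxxxx ✓), payload 000010.
Concatenate: 1011110010000010 = 0xBC82 (16 bits → U+BC82).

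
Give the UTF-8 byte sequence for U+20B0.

E2 82 B0

U+20B0 = 0x20B0 = 8368 decimal. In range U+0800–U+FFFF → 3-byte form: 1110xxxx 10xxxxxx 10xxxxxx.
Binary (16 bits): 0010000010110000.
Split 4+6+6: 0010 | 000010 | 110000.
Byte 1: 11100010 = 0xE2.
Byte 2: 10000010 = 0x82.
Byte 3: 10110000 = 0xB0.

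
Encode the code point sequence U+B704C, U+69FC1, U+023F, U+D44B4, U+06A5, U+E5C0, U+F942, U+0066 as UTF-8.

F2 B7 81 8C F1 A9 BF 81 C8 BF F3 94 92 B4 DA A5 EE 97 80 EF A5 82 66

U+B704C: 4-byte form → F2 B7 81 8C.
U+69FC1: 4-byte form → F1 A9 BF 81.
U+023F: 2-byte form → C8 BF.
U+D44B4: 4-byte form → F3 94 92 B4.
U+06A5: 2-byte form → DA A5.
U+E5C0: 3-byte form → EE 97 80.
U+F942: 3-byte form → EF A5 82.
U+0066: 1-byte form → 66.
Concatenated (23 bytes): F2 B7 81 8C F1 A9 BF 81 C8 BF F3 94 92 B4 DA A5 EE 97 80 EF A5 82 66.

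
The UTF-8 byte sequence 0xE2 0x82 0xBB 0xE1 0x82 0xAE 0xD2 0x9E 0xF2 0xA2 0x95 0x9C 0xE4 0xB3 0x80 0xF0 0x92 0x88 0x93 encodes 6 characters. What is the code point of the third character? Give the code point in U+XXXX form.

U+049E

Offset 0: leading byte 0xE2 = 11100010 → 3-byte char #1 = E2 82 BB.
Offset 3: leading byte 0xE1 = 11100001 → 3-byte char #2 = E1 82 AE.
Offset 6: leading byte 0xD2 = 11010010 → 2-byte char #3 = D2 9E.
Leading byte 0xD2 = 11010010 matches 110xxxxx → 2-byte sequence.
Byte 1: 0xD2 = 11010010, payload 10010 (5 bits).
Byte 2: 0x9E = 10011110 (10xxxxxx ✓), payload 011110.
Concatenate: 10010011110 = 0x49E (11 bits → U+049E).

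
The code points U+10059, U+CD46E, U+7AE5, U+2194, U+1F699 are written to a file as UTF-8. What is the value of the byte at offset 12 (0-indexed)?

0x86

U+10059 → 4-byte form F0 90 81 99 at offsets 0–3.
U+CD46E → 4-byte form F3 8D 91 AE at offsets 4–7.
U+7AE5 → 3-byte form E7 AB A5 at offsets 8–10.
U+2194 → 3-byte form E2 86 94 at offsets 11–13.
Offset 12 falls in char 4's range; it's byte 2 of E2 86 94 = 0x86.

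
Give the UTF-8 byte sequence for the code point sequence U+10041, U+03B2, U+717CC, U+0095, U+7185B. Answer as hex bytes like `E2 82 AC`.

F0 90 81 81 CE B2 F1 B1 9F 8C C2 95 F1 B1 A1 9B

U+10041: 4-byte form → F0 90 81 81.
U+03B2: 2-byte form → CE B2.
U+717CC: 4-byte form → F1 B1 9F 8C.
U+0095: 2-byte form → C2 95.
U+7185B: 4-byte form → F1 B1 A1 9B.
Concatenated (16 bytes): F0 90 81 81 CE B2 F1 B1 9F 8C C2 95 F1 B1 A1 9B.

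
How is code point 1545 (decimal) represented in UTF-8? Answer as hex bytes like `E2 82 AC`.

U+0609 = 0x609 = 1545 decimal. In range U+0080–U+07FF → 2-byte form: 110xxxxx 10xxxxxx.
Binary (11 bits): 11000001001.
Split 5+6: 11000 | 001001.
Byte 1: 11011000 = 0xD8.
Byte 2: 10001001 = 0x89.

D8 89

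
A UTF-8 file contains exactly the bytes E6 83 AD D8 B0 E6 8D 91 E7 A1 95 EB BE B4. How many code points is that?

Byte at offset 0: 0xE6 = 11100110 → 3-byte char (#1). Advance 3.
Byte at offset 3: 0xD8 = 11011000 → 2-byte char (#2). Advance 2.
Byte at offset 5: 0xE6 = 11100110 → 3-byte char (#3). Advance 3.
Byte at offset 8: 0xE7 = 11100111 → 3-byte char (#4). Advance 3.
Byte at offset 11: 0xEB = 11101011 → 3-byte char (#5). Advance 3.
Reached end at offset 14 after 5 code points.

5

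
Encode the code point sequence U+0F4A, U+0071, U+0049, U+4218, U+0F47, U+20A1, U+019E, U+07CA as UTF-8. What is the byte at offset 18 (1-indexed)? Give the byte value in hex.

1-indexed offset 18 is 0-indexed offset 17.
U+0F4A → 3-byte form E0 BD 8A at offsets 0–2.
U+0071 → 1-byte form 71 at offsets 3–3.
U+0049 → 1-byte form 49 at offsets 4–4.
U+4218 → 3-byte form E4 88 98 at offsets 5–7.
U+0F47 → 3-byte form E0 BD 87 at offsets 8–10.
U+20A1 → 3-byte form E2 82 A1 at offsets 11–13.
U+019E → 2-byte form C6 9E at offsets 14–15.
U+07CA → 2-byte form DF 8A at offsets 16–17.
Offset 17 falls in char 8's range; it's byte 2 of DF 8A = 0x8A.

0x8A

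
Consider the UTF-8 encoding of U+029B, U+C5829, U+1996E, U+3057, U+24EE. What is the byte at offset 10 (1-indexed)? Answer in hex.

0xAE

1-indexed offset 10 is 0-indexed offset 9.
U+029B → 2-byte form CA 9B at offsets 0–1.
U+C5829 → 4-byte form F3 85 A0 A9 at offsets 2–5.
U+1996E → 4-byte form F0 99 A5 AE at offsets 6–9.
Offset 9 falls in char 3's range; it's byte 4 of F0 99 A5 AE = 0xAE.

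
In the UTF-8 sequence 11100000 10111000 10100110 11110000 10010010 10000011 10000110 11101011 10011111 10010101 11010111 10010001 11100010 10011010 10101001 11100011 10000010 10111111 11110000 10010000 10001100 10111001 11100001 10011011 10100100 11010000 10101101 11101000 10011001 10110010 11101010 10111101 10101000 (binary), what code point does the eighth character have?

Offset 0: leading byte 0xE0 = 11100000 → 3-byte char #1 = E0 B8 A6.
Offset 3: leading byte 0xF0 = 11110000 → 4-byte char #2 = F0 92 83 86.
Offset 7: leading byte 0xEB = 11101011 → 3-byte char #3 = EB 9F 95.
Offset 10: leading byte 0xD7 = 11010111 → 2-byte char #4 = D7 91.
Offset 12: leading byte 0xE2 = 11100010 → 3-byte char #5 = E2 9A A9.
Offset 15: leading byte 0xE3 = 11100011 → 3-byte char #6 = E3 82 BF.
Offset 18: leading byte 0xF0 = 11110000 → 4-byte char #7 = F0 90 8C B9.
Offset 22: leading byte 0xE1 = 11100001 → 3-byte char #8 = E1 9B A4.
Leading byte 0xE1 = 11100001 matches 1110xxxx → 3-byte sequence.
Byte 1: 0xE1 = 11100001, payload 0001 (4 bits).
Byte 2: 0x9B = 10011011 (10xxxxxx ✓), payload 011011.
Byte 3: 0xA4 = 10100100 (10xxxxxx ✓), payload 100100.
Concatenate: 0001011011100100 = 0x16E4 (16 bits → U+16E4).

U+16E4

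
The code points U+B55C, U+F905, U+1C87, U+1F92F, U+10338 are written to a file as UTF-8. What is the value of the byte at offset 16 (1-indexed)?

0x8C

1-indexed offset 16 is 0-indexed offset 15.
U+B55C → 3-byte form EB 95 9C at offsets 0–2.
U+F905 → 3-byte form EF A4 85 at offsets 3–5.
U+1C87 → 3-byte form E1 B2 87 at offsets 6–8.
U+1F92F → 4-byte form F0 9F A4 AF at offsets 9–12.
U+10338 → 4-byte form F0 90 8C B8 at offsets 13–16.
Offset 15 falls in char 5's range; it's byte 3 of F0 90 8C B8 = 0x8C.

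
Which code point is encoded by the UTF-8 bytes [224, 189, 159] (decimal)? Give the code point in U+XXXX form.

Leading byte 0xE0 = 11100000 matches 1110xxxx → 3-byte sequence.
Byte 1: 0xE0 = 11100000, payload 0000 (4 bits).
Byte 2: 0xBD = 10111101 (10xxxxxx ✓), payload 111101.
Byte 3: 0x9F = 10011111 (10xxxxxx ✓), payload 011111.
Concatenate: 0000111101011111 = 0xF5F (16 bits → U+0F5F).

U+0F5F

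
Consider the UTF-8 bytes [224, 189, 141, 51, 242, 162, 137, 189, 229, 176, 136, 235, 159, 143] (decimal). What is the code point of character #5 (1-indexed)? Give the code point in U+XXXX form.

Offset 0: leading byte 0xE0 = 11100000 → 3-byte char #1 = E0 BD 8D.
Offset 3: leading byte 0x33 = 00110011 → 1-byte char #2 = 33.
Offset 4: leading byte 0xF2 = 11110010 → 4-byte char #3 = F2 A2 89 BD.
Offset 8: leading byte 0xE5 = 11100101 → 3-byte char #4 = E5 B0 88.
Offset 11: leading byte 0xEB = 11101011 → 3-byte char #5 = EB 9F 8F.
Leading byte 0xEB = 11101011 matches 1110xxxx → 3-byte sequence.
Byte 1: 0xEB = 11101011, payload 1011 (4 bits).
Byte 2: 0x9F = 10011111 (10xxxxxx ✓), payload 011111.
Byte 3: 0x8F = 10001111 (10xxxxxx ✓), payload 001111.
Concatenate: 1011011111001111 = 0xB7CF (16 bits → U+B7CF).

U+B7CF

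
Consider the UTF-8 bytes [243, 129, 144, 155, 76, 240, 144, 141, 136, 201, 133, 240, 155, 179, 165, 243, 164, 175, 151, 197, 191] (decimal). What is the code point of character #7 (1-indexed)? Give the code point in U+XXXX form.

U+017F

Offset 0: leading byte 0xF3 = 11110011 → 4-byte char #1 = F3 81 90 9B.
Offset 4: leading byte 0x4C = 01001100 → 1-byte char #2 = 4C.
Offset 5: leading byte 0xF0 = 11110000 → 4-byte char #3 = F0 90 8D 88.
Offset 9: leading byte 0xC9 = 11001001 → 2-byte char #4 = C9 85.
Offset 11: leading byte 0xF0 = 11110000 → 4-byte char #5 = F0 9B B3 A5.
Offset 15: leading byte 0xF3 = 11110011 → 4-byte char #6 = F3 A4 AF 97.
Offset 19: leading byte 0xC5 = 11000101 → 2-byte char #7 = C5 BF.
Leading byte 0xC5 = 11000101 matches 110xxxxx → 2-byte sequence.
Byte 1: 0xC5 = 11000101, payload 00101 (5 bits).
Byte 2: 0xBF = 10111111 (10xxxxxx ✓), payload 111111.
Concatenate: 00101111111 = 0x17F (11 bits → U+017F).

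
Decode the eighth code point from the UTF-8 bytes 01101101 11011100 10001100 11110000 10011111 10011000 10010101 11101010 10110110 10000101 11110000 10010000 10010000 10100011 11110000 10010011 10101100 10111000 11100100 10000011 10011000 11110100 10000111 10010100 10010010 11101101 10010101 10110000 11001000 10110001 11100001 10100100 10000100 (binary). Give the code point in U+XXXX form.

Offset 0: leading byte 0x6D = 01101101 → 1-byte char #1 = 6D.
Offset 1: leading byte 0xDC = 11011100 → 2-byte char #2 = DC 8C.
Offset 3: leading byte 0xF0 = 11110000 → 4-byte char #3 = F0 9F 98 95.
Offset 7: leading byte 0xEA = 11101010 → 3-byte char #4 = EA B6 85.
Offset 10: leading byte 0xF0 = 11110000 → 4-byte char #5 = F0 90 90 A3.
Offset 14: leading byte 0xF0 = 11110000 → 4-byte char #6 = F0 93 AC B8.
Offset 18: leading byte 0xE4 = 11100100 → 3-byte char #7 = E4 83 98.
Offset 21: leading byte 0xF4 = 11110100 → 4-byte char #8 = F4 87 94 92.
Leading byte 0xF4 = 11110100 matches 11110xxx → 4-byte sequence.
Byte 1: 0xF4 = 11110100, payload 100 (3 bits).
Byte 2: 0x87 = 10000111 (10xxxxxx ✓), payload 000111.
Byte 3: 0x94 = 10010100 (10xxxxxx ✓), payload 010100.
Byte 4: 0x92 = 10010010 (10xxxxxx ✓), payload 010010.
Concatenate: 100000111010100010010 = 0x107512 (21 bits → U+107512).

U+107512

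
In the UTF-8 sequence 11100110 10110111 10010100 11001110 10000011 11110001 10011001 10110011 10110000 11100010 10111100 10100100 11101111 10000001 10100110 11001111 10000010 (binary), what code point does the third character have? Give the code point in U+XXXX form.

Offset 0: leading byte 0xE6 = 11100110 → 3-byte char #1 = E6 B7 94.
Offset 3: leading byte 0xCE = 11001110 → 2-byte char #2 = CE 83.
Offset 5: leading byte 0xF1 = 11110001 → 4-byte char #3 = F1 99 B3 B0.
Leading byte 0xF1 = 11110001 matches 11110xxx → 4-byte sequence.
Byte 1: 0xF1 = 11110001, payload 001 (3 bits).
Byte 2: 0x99 = 10011001 (10xxxxxx ✓), payload 011001.
Byte 3: 0xB3 = 10110011 (10xxxxxx ✓), payload 110011.
Byte 4: 0xB0 = 10110000 (10xxxxxx ✓), payload 110000.
Concatenate: 001011001110011110000 = 0x59CF0 (21 bits → U+59CF0).

U+59CF0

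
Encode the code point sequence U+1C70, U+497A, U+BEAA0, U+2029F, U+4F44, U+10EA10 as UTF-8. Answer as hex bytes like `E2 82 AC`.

U+1C70: 3-byte form → E1 B1 B0.
U+497A: 3-byte form → E4 A5 BA.
U+BEAA0: 4-byte form → F2 BE AA A0.
U+2029F: 4-byte form → F0 A0 8A 9F.
U+4F44: 3-byte form → E4 BD 84.
U+10EA10: 4-byte form → F4 8E A8 90.
Concatenated (21 bytes): E1 B1 B0 E4 A5 BA F2 BE AA A0 F0 A0 8A 9F E4 BD 84 F4 8E A8 90.

E1 B1 B0 E4 A5 BA F2 BE AA A0 F0 A0 8A 9F E4 BD 84 F4 8E A8 90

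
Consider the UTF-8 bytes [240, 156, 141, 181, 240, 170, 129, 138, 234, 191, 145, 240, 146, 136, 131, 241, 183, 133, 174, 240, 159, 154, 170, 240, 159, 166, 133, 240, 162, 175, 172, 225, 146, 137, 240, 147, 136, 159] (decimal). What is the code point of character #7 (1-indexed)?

U+1F985

Offset 0: leading byte 0xF0 = 11110000 → 4-byte char #1 = F0 9C 8D B5.
Offset 4: leading byte 0xF0 = 11110000 → 4-byte char #2 = F0 AA 81 8A.
Offset 8: leading byte 0xEA = 11101010 → 3-byte char #3 = EA BF 91.
Offset 11: leading byte 0xF0 = 11110000 → 4-byte char #4 = F0 92 88 83.
Offset 15: leading byte 0xF1 = 11110001 → 4-byte char #5 = F1 B7 85 AE.
Offset 19: leading byte 0xF0 = 11110000 → 4-byte char #6 = F0 9F 9A AA.
Offset 23: leading byte 0xF0 = 11110000 → 4-byte char #7 = F0 9F A6 85.
Leading byte 0xF0 = 11110000 matches 11110xxx → 4-byte sequence.
Byte 1: 0xF0 = 11110000, payload 000 (3 bits).
Byte 2: 0x9F = 10011111 (10xxxxxx ✓), payload 011111.
Byte 3: 0xA6 = 10100110 (10xxxxxx ✓), payload 100110.
Byte 4: 0x85 = 10000101 (10xxxxxx ✓), payload 000101.
Concatenate: 000011111100110000101 = 0x1F985 (21 bits → U+1F985).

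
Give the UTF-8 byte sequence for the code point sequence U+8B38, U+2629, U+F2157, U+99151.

U+8B38: 3-byte form → E8 AC B8.
U+2629: 3-byte form → E2 98 A9.
U+F2157: 4-byte form → F3 B2 85 97.
U+99151: 4-byte form → F2 99 85 91.
Concatenated (14 bytes): E8 AC B8 E2 98 A9 F3 B2 85 97 F2 99 85 91.

E8 AC B8 E2 98 A9 F3 B2 85 97 F2 99 85 91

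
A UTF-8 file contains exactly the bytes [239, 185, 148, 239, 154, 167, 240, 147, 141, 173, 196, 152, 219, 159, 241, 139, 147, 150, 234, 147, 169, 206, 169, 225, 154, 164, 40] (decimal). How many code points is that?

Byte at offset 0: 0xEF = 11101111 → 3-byte char (#1). Advance 3.
Byte at offset 3: 0xEF = 11101111 → 3-byte char (#2). Advance 3.
Byte at offset 6: 0xF0 = 11110000 → 4-byte char (#3). Advance 4.
Byte at offset 10: 0xC4 = 11000100 → 2-byte char (#4). Advance 2.
Byte at offset 12: 0xDB = 11011011 → 2-byte char (#5). Advance 2.
Byte at offset 14: 0xF1 = 11110001 → 4-byte char (#6). Advance 4.
Byte at offset 18: 0xEA = 11101010 → 3-byte char (#7). Advance 3.
Byte at offset 21: 0xCE = 11001110 → 2-byte char (#8). Advance 2.
Byte at offset 23: 0xE1 = 11100001 → 3-byte char (#9). Advance 3.
Byte at offset 26: 0x28 = 00101000 → 1-byte char (#10). Advance 1.
Reached end at offset 27 after 10 code points.

10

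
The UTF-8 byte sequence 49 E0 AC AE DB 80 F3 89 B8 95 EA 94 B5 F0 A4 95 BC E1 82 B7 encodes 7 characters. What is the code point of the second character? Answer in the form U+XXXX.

Offset 0: leading byte 0x49 = 01001001 → 1-byte char #1 = 49.
Offset 1: leading byte 0xE0 = 11100000 → 3-byte char #2 = E0 AC AE.
Leading byte 0xE0 = 11100000 matches 1110xxxx → 3-byte sequence.
Byte 1: 0xE0 = 11100000, payload 0000 (4 bits).
Byte 2: 0xAC = 10101100 (10xxxxxx ✓), payload 101100.
Byte 3: 0xAE = 10101110 (10xxxxxx ✓), payload 101110.
Concatenate: 0000101100101110 = 0xB2E (16 bits → U+0B2E).

U+0B2E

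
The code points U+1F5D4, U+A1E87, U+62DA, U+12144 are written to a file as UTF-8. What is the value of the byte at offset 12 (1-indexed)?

0xF0

1-indexed offset 12 is 0-indexed offset 11.
U+1F5D4 → 4-byte form F0 9F 97 94 at offsets 0–3.
U+A1E87 → 4-byte form F2 A1 BA 87 at offsets 4–7.
U+62DA → 3-byte form E6 8B 9A at offsets 8–10.
U+12144 → 4-byte form F0 92 85 84 at offsets 11–14.
Offset 11 falls in char 4's range; it's byte 1 of F0 92 85 84 = 0xF0.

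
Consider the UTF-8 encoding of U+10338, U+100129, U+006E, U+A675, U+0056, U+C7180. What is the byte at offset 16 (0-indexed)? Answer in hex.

U+10338 → 4-byte form F0 90 8C B8 at offsets 0–3.
U+100129 → 4-byte form F4 80 84 A9 at offsets 4–7.
U+006E → 1-byte form 6E at offsets 8–8.
U+A675 → 3-byte form EA 99 B5 at offsets 9–11.
U+0056 → 1-byte form 56 at offsets 12–12.
U+C7180 → 4-byte form F3 87 86 80 at offsets 13–16.
Offset 16 falls in char 6's range; it's byte 4 of F3 87 86 80 = 0x80.

0x80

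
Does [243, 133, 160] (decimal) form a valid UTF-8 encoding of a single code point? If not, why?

Leading byte 0xF3 = 11110011 → 4-byte form, but only 3 bytes are present.

invalid (sequence truncated)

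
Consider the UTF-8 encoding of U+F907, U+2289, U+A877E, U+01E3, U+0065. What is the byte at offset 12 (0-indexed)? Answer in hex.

U+F907 → 3-byte form EF A4 87 at offsets 0–2.
U+2289 → 3-byte form E2 8A 89 at offsets 3–5.
U+A877E → 4-byte form F2 A8 9D BE at offsets 6–9.
U+01E3 → 2-byte form C7 A3 at offsets 10–11.
U+0065 → 1-byte form 65 at offsets 12–12.
Offset 12 falls in char 5's range; it's byte 1 of 65 = 0x65.

0x65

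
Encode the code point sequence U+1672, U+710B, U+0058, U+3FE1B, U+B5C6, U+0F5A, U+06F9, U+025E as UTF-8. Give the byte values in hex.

U+1672: 3-byte form → E1 99 B2.
U+710B: 3-byte form → E7 84 8B.
U+0058: 1-byte form → 58.
U+3FE1B: 4-byte form → F0 BF B8 9B.
U+B5C6: 3-byte form → EB 97 86.
U+0F5A: 3-byte form → E0 BD 9A.
U+06F9: 2-byte form → DB B9.
U+025E: 2-byte form → C9 9E.
Concatenated (21 bytes): E1 99 B2 E7 84 8B 58 F0 BF B8 9B EB 97 86 E0 BD 9A DB B9 C9 9E.

E1 99 B2 E7 84 8B 58 F0 BF B8 9B EB 97 86 E0 BD 9A DB B9 C9 9E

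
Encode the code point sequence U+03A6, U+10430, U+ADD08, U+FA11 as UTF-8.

U+03A6: 2-byte form → CE A6.
U+10430: 4-byte form → F0 90 90 B0.
U+ADD08: 4-byte form → F2 AD B4 88.
U+FA11: 3-byte form → EF A8 91.
Concatenated (13 bytes): CE A6 F0 90 90 B0 F2 AD B4 88 EF A8 91.

CE A6 F0 90 90 B0 F2 AD B4 88 EF A8 91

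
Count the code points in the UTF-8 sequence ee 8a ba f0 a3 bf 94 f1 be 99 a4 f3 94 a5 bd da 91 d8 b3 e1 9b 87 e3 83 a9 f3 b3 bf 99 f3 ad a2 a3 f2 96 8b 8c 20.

Byte at offset 0: 0xEE = 11101110 → 3-byte char (#1). Advance 3.
Byte at offset 3: 0xF0 = 11110000 → 4-byte char (#2). Advance 4.
Byte at offset 7: 0xF1 = 11110001 → 4-byte char (#3). Advance 4.
Byte at offset 11: 0xF3 = 11110011 → 4-byte char (#4). Advance 4.
Byte at offset 15: 0xDA = 11011010 → 2-byte char (#5). Advance 2.
Byte at offset 17: 0xD8 = 11011000 → 2-byte char (#6). Advance 2.
Byte at offset 19: 0xE1 = 11100001 → 3-byte char (#7). Advance 3.
Byte at offset 22: 0xE3 = 11100011 → 3-byte char (#8). Advance 3.
Byte at offset 25: 0xF3 = 11110011 → 4-byte char (#9). Advance 4.
Byte at offset 29: 0xF3 = 11110011 → 4-byte char (#10). Advance 4.
Byte at offset 33: 0xF2 = 11110010 → 4-byte char (#11). Advance 4.
Byte at offset 37: 0x20 = 00100000 → 1-byte char (#12). Advance 1.
Reached end at offset 38 after 12 code points.

12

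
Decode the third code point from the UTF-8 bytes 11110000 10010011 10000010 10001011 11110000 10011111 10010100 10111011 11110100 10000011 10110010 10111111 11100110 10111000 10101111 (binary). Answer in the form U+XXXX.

U+103CBF

Offset 0: leading byte 0xF0 = 11110000 → 4-byte char #1 = F0 93 82 8B.
Offset 4: leading byte 0xF0 = 11110000 → 4-byte char #2 = F0 9F 94 BB.
Offset 8: leading byte 0xF4 = 11110100 → 4-byte char #3 = F4 83 B2 BF.
Leading byte 0xF4 = 11110100 matches 11110xxx → 4-byte sequence.
Byte 1: 0xF4 = 11110100, payload 100 (3 bits).
Byte 2: 0x83 = 10000011 (10xxxxxx ✓), payload 000011.
Byte 3: 0xB2 = 10110010 (10xxxxxx ✓), payload 110010.
Byte 4: 0xBF = 10111111 (10xxxxxx ✓), payload 111111.
Concatenate: 100000011110010111111 = 0x103CBF (21 bits → U+103CBF).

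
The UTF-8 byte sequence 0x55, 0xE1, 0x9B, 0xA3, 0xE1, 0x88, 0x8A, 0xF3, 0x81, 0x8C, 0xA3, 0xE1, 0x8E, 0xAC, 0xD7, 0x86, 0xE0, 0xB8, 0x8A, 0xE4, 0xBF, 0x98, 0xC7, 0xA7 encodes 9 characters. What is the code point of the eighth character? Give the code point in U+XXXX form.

U+4FD8

Offset 0: leading byte 0x55 = 01010101 → 1-byte char #1 = 55.
Offset 1: leading byte 0xE1 = 11100001 → 3-byte char #2 = E1 9B A3.
Offset 4: leading byte 0xE1 = 11100001 → 3-byte char #3 = E1 88 8A.
Offset 7: leading byte 0xF3 = 11110011 → 4-byte char #4 = F3 81 8C A3.
Offset 11: leading byte 0xE1 = 11100001 → 3-byte char #5 = E1 8E AC.
Offset 14: leading byte 0xD7 = 11010111 → 2-byte char #6 = D7 86.
Offset 16: leading byte 0xE0 = 11100000 → 3-byte char #7 = E0 B8 8A.
Offset 19: leading byte 0xE4 = 11100100 → 3-byte char #8 = E4 BF 98.
Leading byte 0xE4 = 11100100 matches 1110xxxx → 3-byte sequence.
Byte 1: 0xE4 = 11100100, payload 0100 (4 bits).
Byte 2: 0xBF = 10111111 (10xxxxxx ✓), payload 111111.
Byte 3: 0x98 = 10011000 (10xxxxxx ✓), payload 011000.
Concatenate: 0100111111011000 = 0x4FD8 (16 bits → U+4FD8).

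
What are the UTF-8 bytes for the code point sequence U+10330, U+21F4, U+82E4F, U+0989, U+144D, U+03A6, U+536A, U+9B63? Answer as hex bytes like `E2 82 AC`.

F0 90 8C B0 E2 87 B4 F2 82 B9 8F E0 A6 89 E1 91 8D CE A6 E5 8D AA E9 AD A3

U+10330: 4-byte form → F0 90 8C B0.
U+21F4: 3-byte form → E2 87 B4.
U+82E4F: 4-byte form → F2 82 B9 8F.
U+0989: 3-byte form → E0 A6 89.
U+144D: 3-byte form → E1 91 8D.
U+03A6: 2-byte form → CE A6.
U+536A: 3-byte form → E5 8D AA.
U+9B63: 3-byte form → E9 AD A3.
Concatenated (25 bytes): F0 90 8C B0 E2 87 B4 F2 82 B9 8F E0 A6 89 E1 91 8D CE A6 E5 8D AA E9 AD A3.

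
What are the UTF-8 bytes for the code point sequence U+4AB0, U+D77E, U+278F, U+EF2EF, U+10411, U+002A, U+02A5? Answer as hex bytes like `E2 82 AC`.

E4 AA B0 ED 9D BE E2 9E 8F F3 AF 8B AF F0 90 90 91 2A CA A5

U+4AB0: 3-byte form → E4 AA B0.
U+D77E: 3-byte form → ED 9D BE.
U+278F: 3-byte form → E2 9E 8F.
U+EF2EF: 4-byte form → F3 AF 8B AF.
U+10411: 4-byte form → F0 90 90 91.
U+002A: 1-byte form → 2A.
U+02A5: 2-byte form → CA A5.
Concatenated (20 bytes): E4 AA B0 ED 9D BE E2 9E 8F F3 AF 8B AF F0 90 90 91 2A CA A5.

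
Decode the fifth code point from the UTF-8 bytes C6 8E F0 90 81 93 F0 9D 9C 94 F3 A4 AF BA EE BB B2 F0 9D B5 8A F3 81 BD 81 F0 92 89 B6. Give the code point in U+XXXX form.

U+EEF2

Offset 0: leading byte 0xC6 = 11000110 → 2-byte char #1 = C6 8E.
Offset 2: leading byte 0xF0 = 11110000 → 4-byte char #2 = F0 90 81 93.
Offset 6: leading byte 0xF0 = 11110000 → 4-byte char #3 = F0 9D 9C 94.
Offset 10: leading byte 0xF3 = 11110011 → 4-byte char #4 = F3 A4 AF BA.
Offset 14: leading byte 0xEE = 11101110 → 3-byte char #5 = EE BB B2.
Leading byte 0xEE = 11101110 matches 1110xxxx → 3-byte sequence.
Byte 1: 0xEE = 11101110, payload 1110 (4 bits).
Byte 2: 0xBB = 10111011 (10xxxxxx ✓), payload 111011.
Byte 3: 0xB2 = 10110010 (10xxxxxx ✓), payload 110010.
Concatenate: 1110111011110010 = 0xEEF2 (16 bits → U+EEF2).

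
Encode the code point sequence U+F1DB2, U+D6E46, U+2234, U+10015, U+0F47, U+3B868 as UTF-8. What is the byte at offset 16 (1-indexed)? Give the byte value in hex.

1-indexed offset 16 is 0-indexed offset 15.
U+F1DB2 → 4-byte form F3 B1 B6 B2 at offsets 0–3.
U+D6E46 → 4-byte form F3 96 B9 86 at offsets 4–7.
U+2234 → 3-byte form E2 88 B4 at offsets 8–10.
U+10015 → 4-byte form F0 90 80 95 at offsets 11–14.
U+0F47 → 3-byte form E0 BD 87 at offsets 15–17.
Offset 15 falls in char 5's range; it's byte 1 of E0 BD 87 = 0xE0.

0xE0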